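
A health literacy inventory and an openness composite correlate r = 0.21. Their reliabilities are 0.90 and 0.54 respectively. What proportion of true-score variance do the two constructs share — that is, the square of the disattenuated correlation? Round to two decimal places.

0.09

Disattenuated r = 0.21 / √(0.90 × 0.54) = 0.21 / 0.6971 = 0.3012.
Shared true-score variance = 0.3012² = 0.0907 ≈ 0.09.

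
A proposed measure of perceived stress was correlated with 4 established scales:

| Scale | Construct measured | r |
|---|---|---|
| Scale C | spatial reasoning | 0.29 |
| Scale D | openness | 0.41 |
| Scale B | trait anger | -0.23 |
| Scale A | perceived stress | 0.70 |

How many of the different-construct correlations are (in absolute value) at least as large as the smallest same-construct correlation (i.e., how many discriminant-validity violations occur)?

0

Convergent (same construct = perceived stress): Scale A.
Smallest convergent = 0.70. Discriminant |r|: 0.29, 0.41, 0.23; count ≥ 0.70 → 0.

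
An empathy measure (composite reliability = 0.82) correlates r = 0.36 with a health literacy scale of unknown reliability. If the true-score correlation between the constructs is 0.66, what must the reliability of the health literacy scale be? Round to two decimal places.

0.36

r_true = r_obs / √(r_xx · r_yy) ⇒ 0.66 = 0.36 / √(0.82 · r_yy).
√(0.82 · r_yy) = 0.36 / 0.66 = 0.5455; 0.82 · r_yy = 0.2976; r_yy = 0.2976 / 0.82 ≈ 0.36.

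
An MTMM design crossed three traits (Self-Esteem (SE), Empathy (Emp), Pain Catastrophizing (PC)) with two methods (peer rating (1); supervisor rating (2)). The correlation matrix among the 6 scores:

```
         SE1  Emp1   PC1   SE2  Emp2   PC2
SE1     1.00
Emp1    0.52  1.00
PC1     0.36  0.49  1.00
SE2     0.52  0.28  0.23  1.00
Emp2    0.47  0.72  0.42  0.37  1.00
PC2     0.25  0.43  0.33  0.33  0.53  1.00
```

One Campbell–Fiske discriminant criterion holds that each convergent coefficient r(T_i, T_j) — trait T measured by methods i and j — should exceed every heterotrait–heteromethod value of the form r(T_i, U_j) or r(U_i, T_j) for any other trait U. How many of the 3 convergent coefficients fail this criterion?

Convergent coefficients and their comparison sets:
SE (methods 1·2): 0.52 vs {0.47, 0.28, 0.25, 0.23} → pass.
Emp (methods 1·2): 0.72 vs {0.28, 0.47, 0.43, 0.42} → pass.
PC (methods 1·2): 0.33 vs {0.23, 0.25, 0.42, 0.43} → fail.
1 of 3 fail.

1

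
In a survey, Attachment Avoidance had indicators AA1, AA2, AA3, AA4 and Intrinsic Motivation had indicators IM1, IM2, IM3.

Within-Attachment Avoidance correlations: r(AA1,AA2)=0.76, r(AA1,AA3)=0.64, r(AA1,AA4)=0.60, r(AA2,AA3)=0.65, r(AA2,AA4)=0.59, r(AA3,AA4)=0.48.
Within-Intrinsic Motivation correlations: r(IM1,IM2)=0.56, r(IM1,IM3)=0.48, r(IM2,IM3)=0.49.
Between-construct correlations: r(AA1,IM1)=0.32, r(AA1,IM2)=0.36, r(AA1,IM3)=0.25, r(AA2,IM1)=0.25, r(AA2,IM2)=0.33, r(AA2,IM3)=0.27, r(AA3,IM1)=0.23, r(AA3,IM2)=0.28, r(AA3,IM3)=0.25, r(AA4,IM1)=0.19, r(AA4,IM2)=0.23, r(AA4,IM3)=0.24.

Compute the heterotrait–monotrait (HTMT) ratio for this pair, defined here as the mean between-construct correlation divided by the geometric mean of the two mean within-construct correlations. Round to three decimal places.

0.474

Between-construct mean = 3.20/12 = 0.2667.
Mean within-AA = 3.72/6 = 0.6200; mean within-IM = 1.53/3 = 0.5100.
Geometric mean = √(0.6200 × 0.5100) = 0.5623.
HTMT = 0.2667 / 0.5623 = 0.474.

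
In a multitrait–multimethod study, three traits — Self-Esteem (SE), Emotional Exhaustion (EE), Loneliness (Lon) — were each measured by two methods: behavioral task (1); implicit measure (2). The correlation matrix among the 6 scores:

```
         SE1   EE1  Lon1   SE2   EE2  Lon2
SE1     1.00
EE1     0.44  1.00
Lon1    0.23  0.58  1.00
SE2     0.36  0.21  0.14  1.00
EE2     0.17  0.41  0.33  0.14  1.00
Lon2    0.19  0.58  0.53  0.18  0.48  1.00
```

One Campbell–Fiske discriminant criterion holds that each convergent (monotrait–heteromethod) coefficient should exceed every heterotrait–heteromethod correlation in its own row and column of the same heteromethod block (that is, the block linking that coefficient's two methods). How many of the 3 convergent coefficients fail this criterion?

2

Checking each validity diagonal entry against its comparison values:
SE (methods 1·2): 0.36 vs {0.17, 0.21, 0.19, 0.14} → pass.
EE (methods 1·2): 0.41 vs {0.21, 0.17, 0.58, 0.33} → fail.
Lon (methods 1·2): 0.53 vs {0.14, 0.19, 0.33, 0.58} → fail.
2 of 3 fail.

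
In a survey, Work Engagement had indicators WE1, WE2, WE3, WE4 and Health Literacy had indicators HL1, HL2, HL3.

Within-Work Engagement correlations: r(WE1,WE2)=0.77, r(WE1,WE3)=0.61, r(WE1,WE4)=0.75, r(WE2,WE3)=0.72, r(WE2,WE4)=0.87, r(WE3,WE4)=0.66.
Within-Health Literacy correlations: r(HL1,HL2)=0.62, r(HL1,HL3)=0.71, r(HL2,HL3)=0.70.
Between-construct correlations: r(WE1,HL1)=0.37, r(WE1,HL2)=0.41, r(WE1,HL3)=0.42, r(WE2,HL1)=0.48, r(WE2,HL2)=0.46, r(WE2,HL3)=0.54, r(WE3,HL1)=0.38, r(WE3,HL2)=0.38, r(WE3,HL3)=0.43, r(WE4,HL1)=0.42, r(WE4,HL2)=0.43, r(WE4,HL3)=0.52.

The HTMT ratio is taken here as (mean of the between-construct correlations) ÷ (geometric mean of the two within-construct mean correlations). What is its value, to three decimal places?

0.621

Between-construct mean = 5.24/12 = 0.4367.
Mean within-WE = 4.38/6 = 0.7300; mean within-HL = 2.03/3 = 0.6767.
Geometric mean = √(0.7300 × 0.6767) = 0.7028.
HTMT = 0.4367 / 0.7028 = 0.621.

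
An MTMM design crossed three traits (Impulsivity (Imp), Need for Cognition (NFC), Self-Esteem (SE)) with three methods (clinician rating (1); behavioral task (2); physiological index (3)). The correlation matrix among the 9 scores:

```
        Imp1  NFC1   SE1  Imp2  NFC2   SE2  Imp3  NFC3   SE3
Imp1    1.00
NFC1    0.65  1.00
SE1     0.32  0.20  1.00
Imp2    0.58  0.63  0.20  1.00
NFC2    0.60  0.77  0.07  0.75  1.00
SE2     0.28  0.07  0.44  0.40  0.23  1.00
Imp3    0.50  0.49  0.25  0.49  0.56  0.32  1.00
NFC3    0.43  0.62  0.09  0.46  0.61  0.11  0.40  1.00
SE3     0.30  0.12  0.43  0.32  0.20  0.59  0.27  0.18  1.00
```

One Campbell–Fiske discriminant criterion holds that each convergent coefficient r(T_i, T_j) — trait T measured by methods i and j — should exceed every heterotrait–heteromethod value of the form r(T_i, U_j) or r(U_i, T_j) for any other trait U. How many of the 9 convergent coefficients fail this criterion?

2

Checking each validity diagonal entry against its comparison values:
Imp (methods 1·2): 0.58 vs {0.60, 0.63, 0.28, 0.20} → fail.
Imp (methods 1·3): 0.50 vs {0.43, 0.49, 0.30, 0.25} → pass.
Imp (methods 2·3): 0.49 vs {0.46, 0.56, 0.32, 0.32} → fail.
NFC (methods 1·2): 0.77 vs {0.63, 0.60, 0.07, 0.07} → pass.
NFC (methods 1·3): 0.62 vs {0.49, 0.43, 0.12, 0.09} → pass.
NFC (methods 2·3): 0.61 vs {0.56, 0.46, 0.20, 0.11} → pass.
SE (methods 1·2): 0.44 vs {0.20, 0.28, 0.07, 0.07} → pass.
SE (methods 1·3): 0.43 vs {0.25, 0.30, 0.09, 0.12} → pass.
SE (methods 2·3): 0.59 vs {0.32, 0.32, 0.11, 0.20} → pass.
2 of 9 fail.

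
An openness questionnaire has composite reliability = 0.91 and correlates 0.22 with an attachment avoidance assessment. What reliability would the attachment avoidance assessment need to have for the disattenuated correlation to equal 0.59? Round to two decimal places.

r_true = r_obs / √(r_xx · r_yy) ⇒ 0.59 = 0.22 / √(0.91 · r_yy).
√(0.91 · r_yy) = 0.22 / 0.59 = 0.3729; 0.91 · r_yy = 0.1391; r_yy = 0.1391 / 0.91 ≈ 0.15.

0.15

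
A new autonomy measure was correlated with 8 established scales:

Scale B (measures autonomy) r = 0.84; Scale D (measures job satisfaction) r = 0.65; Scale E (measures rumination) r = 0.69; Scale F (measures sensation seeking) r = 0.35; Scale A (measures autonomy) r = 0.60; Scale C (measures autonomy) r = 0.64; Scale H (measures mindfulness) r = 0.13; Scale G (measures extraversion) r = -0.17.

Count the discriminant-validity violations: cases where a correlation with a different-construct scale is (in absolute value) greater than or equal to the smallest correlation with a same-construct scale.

Convergent (same construct = autonomy): Scale B, Scale A, Scale C.
Smallest convergent = 0.60. Discriminant |r|: 0.65, 0.69, 0.35, 0.13, 0.17; count ≥ 0.60 → 2.

2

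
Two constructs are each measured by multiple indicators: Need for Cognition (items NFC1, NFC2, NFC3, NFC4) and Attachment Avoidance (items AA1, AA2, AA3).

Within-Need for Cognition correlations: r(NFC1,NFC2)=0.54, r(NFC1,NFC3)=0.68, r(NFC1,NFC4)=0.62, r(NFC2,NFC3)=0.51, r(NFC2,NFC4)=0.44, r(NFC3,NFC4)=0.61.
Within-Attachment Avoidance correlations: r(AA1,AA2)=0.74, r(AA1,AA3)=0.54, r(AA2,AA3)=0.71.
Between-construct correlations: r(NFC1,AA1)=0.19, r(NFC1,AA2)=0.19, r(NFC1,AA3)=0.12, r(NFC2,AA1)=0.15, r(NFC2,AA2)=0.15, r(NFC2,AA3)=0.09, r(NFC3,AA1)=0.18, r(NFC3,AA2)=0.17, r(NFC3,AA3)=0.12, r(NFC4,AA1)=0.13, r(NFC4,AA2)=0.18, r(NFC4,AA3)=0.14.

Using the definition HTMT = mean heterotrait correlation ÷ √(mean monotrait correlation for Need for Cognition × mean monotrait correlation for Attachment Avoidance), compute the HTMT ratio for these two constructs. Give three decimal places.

0.246

Mean between = 1.81/12 = 0.1508.
Mean within-NFC = 3.40/6 = 0.5667; mean within-AA = 1.99/3 = 0.6633.
Geometric mean = √(0.5667 × 0.6633) = 0.6131.
HTMT = 0.1508 / 0.6131 = 0.246.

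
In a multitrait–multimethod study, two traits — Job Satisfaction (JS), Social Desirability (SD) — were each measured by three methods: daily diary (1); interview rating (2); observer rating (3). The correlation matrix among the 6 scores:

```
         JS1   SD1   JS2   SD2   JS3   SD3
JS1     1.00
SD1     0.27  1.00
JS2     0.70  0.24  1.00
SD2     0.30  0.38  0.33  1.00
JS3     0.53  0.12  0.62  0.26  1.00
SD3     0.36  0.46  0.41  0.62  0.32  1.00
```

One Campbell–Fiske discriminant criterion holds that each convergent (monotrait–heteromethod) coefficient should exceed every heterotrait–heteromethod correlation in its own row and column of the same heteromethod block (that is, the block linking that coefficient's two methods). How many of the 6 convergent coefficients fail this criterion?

Convergent coefficients and their comparison sets:
JS (methods 1·2): 0.70 vs {0.30, 0.24} → pass.
JS (methods 1·3): 0.53 vs {0.36, 0.12} → pass.
JS (methods 2·3): 0.62 vs {0.41, 0.26} → pass.
SD (methods 1·2): 0.38 vs {0.24, 0.30} → pass.
SD (methods 1·3): 0.46 vs {0.12, 0.36} → pass.
SD (methods 2·3): 0.62 vs {0.26, 0.41} → pass.
0 of 6 fail.

0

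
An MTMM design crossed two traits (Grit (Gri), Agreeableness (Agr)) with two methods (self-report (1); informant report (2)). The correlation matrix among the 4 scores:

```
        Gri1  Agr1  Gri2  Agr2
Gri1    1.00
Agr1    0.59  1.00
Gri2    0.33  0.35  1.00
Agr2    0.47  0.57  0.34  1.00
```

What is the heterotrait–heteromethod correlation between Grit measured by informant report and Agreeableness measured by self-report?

0.35

Different traits and methods: r(Gri2, Agr1) = 0.35.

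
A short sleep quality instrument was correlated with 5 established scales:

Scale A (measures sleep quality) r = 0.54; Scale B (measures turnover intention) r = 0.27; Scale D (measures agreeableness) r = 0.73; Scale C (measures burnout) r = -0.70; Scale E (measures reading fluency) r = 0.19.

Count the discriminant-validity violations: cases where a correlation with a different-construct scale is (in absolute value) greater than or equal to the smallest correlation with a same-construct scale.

Convergent (same construct = sleep quality): Scale A.
Smallest convergent = 0.54. Discriminant |r|: 0.27, 0.73, 0.70, 0.19; count ≥ 0.54 → 2.

2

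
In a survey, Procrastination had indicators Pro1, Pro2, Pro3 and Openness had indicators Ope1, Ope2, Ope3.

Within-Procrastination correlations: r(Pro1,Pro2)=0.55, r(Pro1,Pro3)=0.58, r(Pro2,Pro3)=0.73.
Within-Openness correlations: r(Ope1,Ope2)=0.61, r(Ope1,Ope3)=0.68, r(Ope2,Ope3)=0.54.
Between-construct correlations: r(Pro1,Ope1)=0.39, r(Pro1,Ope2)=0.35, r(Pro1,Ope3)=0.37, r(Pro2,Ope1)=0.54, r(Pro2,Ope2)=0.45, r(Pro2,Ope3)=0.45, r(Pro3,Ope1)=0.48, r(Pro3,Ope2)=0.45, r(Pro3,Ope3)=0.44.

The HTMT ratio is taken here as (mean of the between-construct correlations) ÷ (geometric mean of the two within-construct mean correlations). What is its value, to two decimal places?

0.71

Mean heterotrait r = 3.92/9 = 0.4356.
Mean within-Pro = 1.86/3 = 0.6200; mean within-Ope = 1.83/3 = 0.6100.
Geometric mean = √(0.6200 × 0.6100) = 0.6150.
HTMT = 0.4356 / 0.6150 = 0.71.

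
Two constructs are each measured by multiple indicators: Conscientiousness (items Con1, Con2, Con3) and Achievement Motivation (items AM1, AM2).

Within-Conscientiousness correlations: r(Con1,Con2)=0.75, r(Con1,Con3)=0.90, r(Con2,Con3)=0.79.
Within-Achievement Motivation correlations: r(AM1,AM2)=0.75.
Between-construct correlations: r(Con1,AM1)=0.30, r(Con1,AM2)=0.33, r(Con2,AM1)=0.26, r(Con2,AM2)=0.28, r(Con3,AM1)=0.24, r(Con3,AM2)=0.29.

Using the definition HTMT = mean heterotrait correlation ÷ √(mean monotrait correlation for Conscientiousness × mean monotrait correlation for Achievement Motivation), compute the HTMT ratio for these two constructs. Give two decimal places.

Mean heterotrait r = 1.70/6 = 0.2833.
Mean within-Con = 2.44/3 = 0.8133; mean within-AM = 0.75/1 = 0.7500.
Geometric mean = √(0.8133 × 0.7500) = 0.7810.
HTMT = 0.2833 / 0.7810 = 0.36.

0.36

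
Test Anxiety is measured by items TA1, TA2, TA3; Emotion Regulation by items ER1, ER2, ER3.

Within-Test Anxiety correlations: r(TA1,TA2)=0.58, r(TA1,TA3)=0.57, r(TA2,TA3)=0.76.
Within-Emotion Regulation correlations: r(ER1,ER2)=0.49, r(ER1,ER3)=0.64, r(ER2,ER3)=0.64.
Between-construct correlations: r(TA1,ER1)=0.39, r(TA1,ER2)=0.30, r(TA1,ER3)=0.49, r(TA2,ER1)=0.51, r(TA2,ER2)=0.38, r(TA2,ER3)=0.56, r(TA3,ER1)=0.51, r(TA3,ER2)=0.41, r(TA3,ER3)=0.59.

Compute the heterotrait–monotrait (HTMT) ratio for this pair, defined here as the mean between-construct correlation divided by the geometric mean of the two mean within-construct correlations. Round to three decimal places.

Mean heterotrait r = 4.14/9 = 0.4600.
Mean within-TA = 1.91/3 = 0.6367; mean within-ER = 1.77/3 = 0.5900.
Geometric mean = √(0.6367 × 0.5900) = 0.6129.
HTMT = 0.4600 / 0.6129 = 0.751.

0.751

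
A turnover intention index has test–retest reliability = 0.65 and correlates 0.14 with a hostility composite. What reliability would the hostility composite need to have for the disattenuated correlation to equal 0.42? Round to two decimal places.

r_true = r_obs / √(r_xx · r_yy) ⇒ 0.42 = 0.14 / √(0.65 · r_yy).
√(0.65 · r_yy) = 0.14 / 0.42 = 0.3333; 0.65 · r_yy = 0.1111; r_yy = 0.1111 / 0.65 ≈ 0.17.

0.17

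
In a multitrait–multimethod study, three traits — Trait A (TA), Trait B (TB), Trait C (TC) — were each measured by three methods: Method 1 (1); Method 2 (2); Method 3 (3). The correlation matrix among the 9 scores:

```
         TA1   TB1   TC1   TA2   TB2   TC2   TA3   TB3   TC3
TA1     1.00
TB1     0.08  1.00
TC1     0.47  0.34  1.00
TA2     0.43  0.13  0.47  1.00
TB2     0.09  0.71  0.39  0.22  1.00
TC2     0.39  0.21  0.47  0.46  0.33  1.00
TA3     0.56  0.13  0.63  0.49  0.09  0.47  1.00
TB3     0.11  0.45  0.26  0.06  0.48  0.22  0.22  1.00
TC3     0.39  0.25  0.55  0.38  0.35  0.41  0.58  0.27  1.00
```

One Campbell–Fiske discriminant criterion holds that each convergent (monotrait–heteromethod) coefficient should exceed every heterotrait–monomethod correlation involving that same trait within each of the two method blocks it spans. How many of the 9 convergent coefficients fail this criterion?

6

Each convergent coefficient versus the relevant comparison correlations:
TA (methods 1·2): 0.43 vs {0.08, 0.22, 0.47, 0.46} → fail.
TA (methods 1·3): 0.56 vs {0.08, 0.22, 0.47, 0.58} → fail.
TA (methods 2·3): 0.49 vs {0.22, 0.22, 0.46, 0.58} → fail.
TB (methods 1·2): 0.71 vs {0.08, 0.22, 0.34, 0.33} → pass.
TB (methods 1·3): 0.45 vs {0.08, 0.22, 0.34, 0.27} → pass.
TB (methods 2·3): 0.48 vs {0.22, 0.22, 0.33, 0.27} → pass.
TC (methods 1·2): 0.47 vs {0.47, 0.46, 0.34, 0.33} → fail.
TC (methods 1·3): 0.55 vs {0.47, 0.58, 0.34, 0.27} → fail.
TC (methods 2·3): 0.41 vs {0.46, 0.58, 0.33, 0.27} → fail.
6 of 9 fail.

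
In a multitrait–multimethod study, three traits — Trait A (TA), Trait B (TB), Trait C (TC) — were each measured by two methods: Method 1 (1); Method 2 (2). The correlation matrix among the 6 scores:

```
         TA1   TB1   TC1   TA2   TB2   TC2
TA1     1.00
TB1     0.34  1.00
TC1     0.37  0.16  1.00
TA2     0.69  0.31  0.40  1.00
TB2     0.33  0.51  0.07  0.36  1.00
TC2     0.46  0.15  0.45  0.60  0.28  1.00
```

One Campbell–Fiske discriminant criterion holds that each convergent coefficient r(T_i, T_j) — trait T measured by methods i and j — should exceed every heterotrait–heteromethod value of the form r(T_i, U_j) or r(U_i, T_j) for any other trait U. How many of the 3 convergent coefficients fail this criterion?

Convergent coefficients and their comparison sets:
TA (methods 1·2): 0.69 vs {0.33, 0.31, 0.46, 0.40} → pass.
TB (methods 1·2): 0.51 vs {0.31, 0.33, 0.15, 0.07} → pass.
TC (methods 1·2): 0.45 vs {0.40, 0.46, 0.07, 0.15} → fail.
1 of 3 fail.

1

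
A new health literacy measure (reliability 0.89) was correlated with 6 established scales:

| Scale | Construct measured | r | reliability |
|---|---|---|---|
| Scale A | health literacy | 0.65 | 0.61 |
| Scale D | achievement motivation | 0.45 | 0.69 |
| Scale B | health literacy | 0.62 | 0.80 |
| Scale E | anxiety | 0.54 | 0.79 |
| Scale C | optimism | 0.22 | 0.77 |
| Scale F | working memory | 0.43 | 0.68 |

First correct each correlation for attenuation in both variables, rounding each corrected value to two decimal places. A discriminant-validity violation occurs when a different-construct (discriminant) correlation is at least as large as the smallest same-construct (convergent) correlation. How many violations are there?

Disattenuated r (r / √(r_scale · r_new)):
  Scale A (conv): 0.65 / √(0.61·0.89) = 0.88
  Scale D (disc): 0.45 / √(0.69·0.89) = 0.57
  Scale B (conv): 0.62 / √(0.80·0.89) = 0.73
  Scale E (disc): 0.54 / √(0.79·0.89) = 0.64
  Scale C (disc): 0.22 / √(0.77·0.89) = 0.27
  Scale F (disc): 0.43 / √(0.68·0.89) = 0.55
Smallest convergent = 0.73. Discriminant values: 0.57, 0.64, 0.27, 0.55; count ≥ 0.73 → 0.

0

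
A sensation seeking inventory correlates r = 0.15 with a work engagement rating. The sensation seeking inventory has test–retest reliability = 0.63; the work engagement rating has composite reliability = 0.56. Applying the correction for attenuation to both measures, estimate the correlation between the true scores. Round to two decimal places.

0.25

r_true = r_obs / √(r_xx · r_yy) = 0.15 / √(0.63 × 0.56) = 0.15 / √0.3528 = 0.15 / 0.5940 ≈ 0.25.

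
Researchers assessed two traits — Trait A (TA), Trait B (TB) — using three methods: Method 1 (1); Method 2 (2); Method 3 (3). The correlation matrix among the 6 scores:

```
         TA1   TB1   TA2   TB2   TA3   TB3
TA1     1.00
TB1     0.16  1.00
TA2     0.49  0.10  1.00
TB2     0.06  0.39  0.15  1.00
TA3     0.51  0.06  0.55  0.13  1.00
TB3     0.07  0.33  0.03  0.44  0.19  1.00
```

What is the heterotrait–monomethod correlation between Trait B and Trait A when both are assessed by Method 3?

0.19

Different traits, same method: r(TB3, TA3) = 0.19.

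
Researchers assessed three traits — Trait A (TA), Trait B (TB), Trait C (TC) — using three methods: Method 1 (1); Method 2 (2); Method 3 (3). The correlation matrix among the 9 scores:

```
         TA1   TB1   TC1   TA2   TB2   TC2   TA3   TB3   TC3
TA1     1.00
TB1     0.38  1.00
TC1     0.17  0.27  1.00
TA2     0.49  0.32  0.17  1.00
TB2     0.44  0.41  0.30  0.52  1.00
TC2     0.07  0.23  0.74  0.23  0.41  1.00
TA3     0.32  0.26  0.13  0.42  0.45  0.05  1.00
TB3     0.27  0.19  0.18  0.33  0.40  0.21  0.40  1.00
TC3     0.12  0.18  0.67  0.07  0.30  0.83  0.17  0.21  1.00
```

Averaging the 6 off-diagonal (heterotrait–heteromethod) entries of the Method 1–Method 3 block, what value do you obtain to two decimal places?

0.19

HTHM values (method 1 × method 3): 0.27, 0.12, 0.26, 0.18, 0.13, 0.18; mean = 1.14/6 = 0.19.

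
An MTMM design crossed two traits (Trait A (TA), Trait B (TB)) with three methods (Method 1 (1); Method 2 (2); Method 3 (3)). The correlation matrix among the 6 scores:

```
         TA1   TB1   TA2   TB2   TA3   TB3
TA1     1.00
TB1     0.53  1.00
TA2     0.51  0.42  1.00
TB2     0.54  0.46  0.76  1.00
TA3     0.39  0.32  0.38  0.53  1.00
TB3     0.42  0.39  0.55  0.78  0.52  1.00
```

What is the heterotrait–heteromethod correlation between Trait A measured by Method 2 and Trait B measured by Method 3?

0.55

Different traits and methods: r(TA2, TB3) = 0.55.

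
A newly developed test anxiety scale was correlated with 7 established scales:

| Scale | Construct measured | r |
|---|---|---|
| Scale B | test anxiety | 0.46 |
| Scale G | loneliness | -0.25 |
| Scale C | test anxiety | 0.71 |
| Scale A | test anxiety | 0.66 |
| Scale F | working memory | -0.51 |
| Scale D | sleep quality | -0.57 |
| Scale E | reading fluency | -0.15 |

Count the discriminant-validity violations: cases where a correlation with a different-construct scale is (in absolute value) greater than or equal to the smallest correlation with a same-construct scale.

Convergent (same construct = test anxiety): Scale B, Scale C, Scale A.
Smallest convergent = 0.46. Discriminant |r|: 0.25, 0.51, 0.57, 0.15; count ≥ 0.46 → 2.

2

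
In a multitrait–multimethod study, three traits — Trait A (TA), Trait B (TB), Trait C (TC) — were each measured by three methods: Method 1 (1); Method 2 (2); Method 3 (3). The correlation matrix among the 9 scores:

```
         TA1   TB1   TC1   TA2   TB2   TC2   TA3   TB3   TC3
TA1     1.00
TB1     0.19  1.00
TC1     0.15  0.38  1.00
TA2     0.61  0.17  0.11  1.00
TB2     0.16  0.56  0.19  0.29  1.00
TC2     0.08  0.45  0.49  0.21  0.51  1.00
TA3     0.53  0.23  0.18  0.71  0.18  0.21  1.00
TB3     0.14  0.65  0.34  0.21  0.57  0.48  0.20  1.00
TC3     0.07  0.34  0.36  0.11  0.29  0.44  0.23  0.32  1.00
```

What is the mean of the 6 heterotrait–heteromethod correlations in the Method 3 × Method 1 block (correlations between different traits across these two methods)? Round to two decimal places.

0.22

HTHM values (method 3 × method 1): 0.23, 0.18, 0.14, 0.34, 0.07, 0.34; mean = 1.30/6 = 0.22.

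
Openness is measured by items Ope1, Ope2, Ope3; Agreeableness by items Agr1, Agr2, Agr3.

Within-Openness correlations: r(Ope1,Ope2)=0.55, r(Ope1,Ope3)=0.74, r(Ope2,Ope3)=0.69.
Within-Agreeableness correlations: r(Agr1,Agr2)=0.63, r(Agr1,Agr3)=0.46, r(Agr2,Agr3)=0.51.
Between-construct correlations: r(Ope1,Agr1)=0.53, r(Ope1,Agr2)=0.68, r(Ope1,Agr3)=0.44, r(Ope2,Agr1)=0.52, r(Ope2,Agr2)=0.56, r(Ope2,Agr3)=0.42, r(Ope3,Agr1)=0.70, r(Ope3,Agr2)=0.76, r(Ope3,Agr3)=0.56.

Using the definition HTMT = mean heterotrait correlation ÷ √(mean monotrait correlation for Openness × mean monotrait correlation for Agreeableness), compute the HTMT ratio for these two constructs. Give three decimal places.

Mean between = 5.17/9 = 0.5744.
Mean within-Ope = 1.98/3 = 0.6600; mean within-Agr = 1.60/3 = 0.5333.
Geometric mean = √(0.6600 × 0.5333) = 0.5933.
HTMT = 0.5744 / 0.5933 = 0.968.

0.968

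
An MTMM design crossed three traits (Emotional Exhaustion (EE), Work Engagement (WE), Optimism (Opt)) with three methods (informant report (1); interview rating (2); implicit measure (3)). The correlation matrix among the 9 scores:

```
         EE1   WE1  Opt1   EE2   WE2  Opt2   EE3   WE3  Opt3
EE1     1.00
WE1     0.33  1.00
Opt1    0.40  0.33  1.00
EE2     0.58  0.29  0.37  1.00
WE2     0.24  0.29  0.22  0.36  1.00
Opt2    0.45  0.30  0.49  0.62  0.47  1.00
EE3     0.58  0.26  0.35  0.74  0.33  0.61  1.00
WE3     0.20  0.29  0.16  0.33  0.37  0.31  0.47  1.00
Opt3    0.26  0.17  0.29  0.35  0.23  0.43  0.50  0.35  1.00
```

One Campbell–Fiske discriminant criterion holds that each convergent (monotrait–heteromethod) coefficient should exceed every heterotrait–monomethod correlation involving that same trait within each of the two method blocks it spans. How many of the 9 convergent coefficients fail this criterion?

7

Checking each validity diagonal entry against its comparison values:
EE (methods 1·2): 0.58 vs {0.33, 0.36, 0.40, 0.62} → fail.
EE (methods 1·3): 0.58 vs {0.33, 0.47, 0.40, 0.50} → pass.
EE (methods 2·3): 0.74 vs {0.36, 0.47, 0.62, 0.50} → pass.
WE (methods 1·2): 0.29 vs {0.33, 0.36, 0.33, 0.47} → fail.
WE (methods 1·3): 0.29 vs {0.33, 0.47, 0.33, 0.35} → fail.
WE (methods 2·3): 0.37 vs {0.36, 0.47, 0.47, 0.35} → fail.
Opt (methods 1·2): 0.49 vs {0.40, 0.62, 0.33, 0.47} → fail.
Opt (methods 1·3): 0.29 vs {0.40, 0.50, 0.33, 0.35} → fail.
Opt (methods 2·3): 0.43 vs {0.62, 0.50, 0.47, 0.35} → fail.
7 of 9 fail.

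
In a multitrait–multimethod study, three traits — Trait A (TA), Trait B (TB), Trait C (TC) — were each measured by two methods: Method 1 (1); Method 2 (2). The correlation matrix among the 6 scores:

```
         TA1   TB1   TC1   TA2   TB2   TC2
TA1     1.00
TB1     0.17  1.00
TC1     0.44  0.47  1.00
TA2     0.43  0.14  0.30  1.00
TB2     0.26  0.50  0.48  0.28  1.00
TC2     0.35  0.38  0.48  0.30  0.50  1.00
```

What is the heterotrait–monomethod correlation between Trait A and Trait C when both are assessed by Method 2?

Different traits, same method: r(TA2, TC2) = 0.30.

0.30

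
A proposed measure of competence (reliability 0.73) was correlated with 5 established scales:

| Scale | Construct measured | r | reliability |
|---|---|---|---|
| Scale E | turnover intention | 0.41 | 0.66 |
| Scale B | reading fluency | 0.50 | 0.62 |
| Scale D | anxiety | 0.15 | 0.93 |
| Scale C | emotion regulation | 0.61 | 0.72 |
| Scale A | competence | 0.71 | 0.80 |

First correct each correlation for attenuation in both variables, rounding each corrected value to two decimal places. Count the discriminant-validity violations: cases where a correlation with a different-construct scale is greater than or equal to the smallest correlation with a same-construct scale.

Disattenuated r (r / √(r_scale · r_new)):
  Scale E (disc): 0.41 / √(0.66·0.73) = 0.59
  Scale B (disc): 0.50 / √(0.62·0.73) = 0.74
  Scale D (disc): 0.15 / √(0.93·0.73) = 0.18
  Scale C (disc): 0.61 / √(0.72·0.73) = 0.84
  Scale A (conv): 0.71 / √(0.80·0.73) = 0.93
Smallest convergent = 0.93. Discriminant values: 0.59, 0.74, 0.18, 0.84; count ≥ 0.93 → 0.

0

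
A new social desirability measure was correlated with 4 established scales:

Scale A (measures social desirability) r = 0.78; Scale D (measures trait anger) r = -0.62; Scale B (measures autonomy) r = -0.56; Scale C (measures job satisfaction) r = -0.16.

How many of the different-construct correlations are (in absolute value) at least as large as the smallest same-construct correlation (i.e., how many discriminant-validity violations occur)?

Convergent (same construct = social desirability): Scale A.
Smallest convergent = 0.78. Discriminant |r|: 0.62, 0.56, 0.16; count ≥ 0.78 → 0.

0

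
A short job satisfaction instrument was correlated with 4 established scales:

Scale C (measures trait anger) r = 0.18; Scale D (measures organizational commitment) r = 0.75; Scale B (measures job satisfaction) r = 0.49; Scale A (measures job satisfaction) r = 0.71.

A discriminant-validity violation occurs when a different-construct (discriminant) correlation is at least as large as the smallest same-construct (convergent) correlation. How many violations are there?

1

Convergent (same construct = job satisfaction): Scale B, Scale A.
Smallest convergent = 0.49. Discriminant values: 0.18, 0.75; count ≥ 0.49 → 1.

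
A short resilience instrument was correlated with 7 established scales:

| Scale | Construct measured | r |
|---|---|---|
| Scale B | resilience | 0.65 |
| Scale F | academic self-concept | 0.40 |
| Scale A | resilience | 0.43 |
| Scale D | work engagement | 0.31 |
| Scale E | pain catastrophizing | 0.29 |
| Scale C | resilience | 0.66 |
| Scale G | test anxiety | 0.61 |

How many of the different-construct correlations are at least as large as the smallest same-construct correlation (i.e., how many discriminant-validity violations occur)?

Convergent (same construct = resilience): Scale B, Scale A, Scale C.
Smallest convergent = 0.43. Discriminant values: 0.40, 0.31, 0.29, 0.61; count ≥ 0.43 → 1.

1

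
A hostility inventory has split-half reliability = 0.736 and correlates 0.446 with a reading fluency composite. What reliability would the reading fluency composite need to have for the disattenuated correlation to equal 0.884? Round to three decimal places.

0.346

r_true = r_obs / √(r_xx · r_yy) ⇒ 0.884 = 0.446 / √(0.736 · r_yy).
√(0.736 · r_yy) = 0.446 / 0.884 = 0.5045; 0.736 · r_yy = 0.2545; r_yy = 0.2545 / 0.736 ≈ 0.346.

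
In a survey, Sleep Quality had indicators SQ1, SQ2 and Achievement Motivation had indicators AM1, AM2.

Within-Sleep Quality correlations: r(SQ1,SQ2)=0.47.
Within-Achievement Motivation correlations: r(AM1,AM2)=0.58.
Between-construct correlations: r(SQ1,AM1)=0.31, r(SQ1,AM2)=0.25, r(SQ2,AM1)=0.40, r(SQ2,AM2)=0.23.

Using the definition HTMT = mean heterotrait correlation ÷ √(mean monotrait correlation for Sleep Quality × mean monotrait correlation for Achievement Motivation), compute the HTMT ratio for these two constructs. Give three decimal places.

0.570

Mean heterotrait r = 1.19/4 = 0.2975.
Mean within-SQ = 0.47/1 = 0.4700; mean within-AM = 0.58/1 = 0.5800.
Geometric mean = √(0.4700 × 0.5800) = 0.5221.
HTMT = 0.2975 / 0.5221 = 0.570.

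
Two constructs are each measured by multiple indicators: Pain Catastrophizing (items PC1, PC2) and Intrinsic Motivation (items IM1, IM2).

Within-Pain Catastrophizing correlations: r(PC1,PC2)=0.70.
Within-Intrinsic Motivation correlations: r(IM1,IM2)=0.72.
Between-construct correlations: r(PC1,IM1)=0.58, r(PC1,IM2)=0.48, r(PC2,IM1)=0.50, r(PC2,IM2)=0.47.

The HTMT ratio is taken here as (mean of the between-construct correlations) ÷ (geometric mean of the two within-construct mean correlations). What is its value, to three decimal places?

0.715

Mean between = 2.03/4 = 0.5075.
Mean within-PC = 0.70/1 = 0.7000; mean within-IM = 0.72/1 = 0.7200.
Geometric mean = √(0.7000 × 0.7200) = 0.7099.
HTMT = 0.5075 / 0.7099 = 0.715.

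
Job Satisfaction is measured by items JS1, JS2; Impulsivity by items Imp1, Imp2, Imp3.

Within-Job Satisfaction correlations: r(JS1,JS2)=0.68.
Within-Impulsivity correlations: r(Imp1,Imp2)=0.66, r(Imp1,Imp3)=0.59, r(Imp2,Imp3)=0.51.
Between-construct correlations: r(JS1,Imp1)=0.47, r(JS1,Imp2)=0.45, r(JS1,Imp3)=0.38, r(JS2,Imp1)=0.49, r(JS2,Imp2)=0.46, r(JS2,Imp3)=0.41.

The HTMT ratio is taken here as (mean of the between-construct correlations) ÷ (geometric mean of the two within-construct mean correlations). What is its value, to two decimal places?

Between-construct mean = 2.66/6 = 0.4433.
Mean within-JS = 0.68/1 = 0.6800; mean within-Imp = 1.76/3 = 0.5867.
Geometric mean = √(0.6800 × 0.5867) = 0.6316.
HTMT = 0.4433 / 0.6316 = 0.70.

0.70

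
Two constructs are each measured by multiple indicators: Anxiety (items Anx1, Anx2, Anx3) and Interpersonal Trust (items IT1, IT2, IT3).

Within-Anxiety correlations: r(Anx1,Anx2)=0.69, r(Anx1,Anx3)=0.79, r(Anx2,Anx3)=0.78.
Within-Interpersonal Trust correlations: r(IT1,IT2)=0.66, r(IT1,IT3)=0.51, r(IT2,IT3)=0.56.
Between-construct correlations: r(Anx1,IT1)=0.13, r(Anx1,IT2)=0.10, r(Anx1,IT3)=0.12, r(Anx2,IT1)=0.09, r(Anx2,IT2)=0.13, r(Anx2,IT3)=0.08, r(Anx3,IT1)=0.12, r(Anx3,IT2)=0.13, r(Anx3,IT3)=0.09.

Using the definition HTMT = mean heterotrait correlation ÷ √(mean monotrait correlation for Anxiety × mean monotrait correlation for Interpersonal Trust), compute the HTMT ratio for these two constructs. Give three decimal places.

Between-construct mean = 0.99/9 = 0.1100.
Mean within-Anx = 2.26/3 = 0.7533; mean within-IT = 1.73/3 = 0.5767.
Geometric mean = √(0.7533 × 0.5767) = 0.6591.
HTMT = 0.1100 / 0.6591 = 0.167.

0.167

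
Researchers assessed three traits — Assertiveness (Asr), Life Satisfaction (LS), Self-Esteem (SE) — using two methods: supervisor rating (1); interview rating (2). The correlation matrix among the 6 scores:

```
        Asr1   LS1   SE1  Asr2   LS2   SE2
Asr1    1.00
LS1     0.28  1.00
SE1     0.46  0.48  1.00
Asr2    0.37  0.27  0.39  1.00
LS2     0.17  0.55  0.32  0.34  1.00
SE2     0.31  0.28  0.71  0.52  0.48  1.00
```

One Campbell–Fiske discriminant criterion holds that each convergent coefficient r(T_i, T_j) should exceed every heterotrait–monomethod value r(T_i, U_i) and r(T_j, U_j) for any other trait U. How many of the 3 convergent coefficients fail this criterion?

Each convergent coefficient versus the relevant comparison correlations:
Asr (methods 1·2): 0.37 vs {0.28, 0.34, 0.46, 0.52} → fail.
LS (methods 1·2): 0.55 vs {0.28, 0.34, 0.48, 0.48} → pass.
SE (methods 1·2): 0.71 vs {0.46, 0.52, 0.48, 0.48} → pass.
1 of 3 fail.

1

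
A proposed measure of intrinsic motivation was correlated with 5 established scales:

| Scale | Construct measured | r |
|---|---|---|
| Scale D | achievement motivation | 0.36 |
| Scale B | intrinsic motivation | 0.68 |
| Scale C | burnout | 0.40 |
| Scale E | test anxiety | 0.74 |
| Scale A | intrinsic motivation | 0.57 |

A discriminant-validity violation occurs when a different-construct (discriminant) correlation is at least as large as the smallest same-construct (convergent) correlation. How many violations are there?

Convergent (same construct = intrinsic motivation): Scale B, Scale A.
Smallest convergent = 0.57. Discriminant values: 0.36, 0.40, 0.74; count ≥ 0.57 → 1.

1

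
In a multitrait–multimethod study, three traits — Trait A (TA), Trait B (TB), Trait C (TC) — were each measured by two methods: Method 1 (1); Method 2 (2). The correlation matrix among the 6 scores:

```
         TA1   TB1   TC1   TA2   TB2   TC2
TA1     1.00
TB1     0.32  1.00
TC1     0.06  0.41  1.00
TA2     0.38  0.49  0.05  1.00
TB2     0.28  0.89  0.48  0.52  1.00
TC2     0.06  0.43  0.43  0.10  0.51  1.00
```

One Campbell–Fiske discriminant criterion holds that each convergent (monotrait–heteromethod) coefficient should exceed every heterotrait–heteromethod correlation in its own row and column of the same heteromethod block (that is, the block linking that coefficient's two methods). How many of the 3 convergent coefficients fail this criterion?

Convergent coefficients and their comparison sets:
TA (methods 1·2): 0.38 vs {0.28, 0.49, 0.06, 0.05} → fail.
TB (methods 1·2): 0.89 vs {0.49, 0.28, 0.43, 0.48} → pass.
TC (methods 1·2): 0.43 vs {0.05, 0.06, 0.48, 0.43} → fail.
2 of 3 fail.

2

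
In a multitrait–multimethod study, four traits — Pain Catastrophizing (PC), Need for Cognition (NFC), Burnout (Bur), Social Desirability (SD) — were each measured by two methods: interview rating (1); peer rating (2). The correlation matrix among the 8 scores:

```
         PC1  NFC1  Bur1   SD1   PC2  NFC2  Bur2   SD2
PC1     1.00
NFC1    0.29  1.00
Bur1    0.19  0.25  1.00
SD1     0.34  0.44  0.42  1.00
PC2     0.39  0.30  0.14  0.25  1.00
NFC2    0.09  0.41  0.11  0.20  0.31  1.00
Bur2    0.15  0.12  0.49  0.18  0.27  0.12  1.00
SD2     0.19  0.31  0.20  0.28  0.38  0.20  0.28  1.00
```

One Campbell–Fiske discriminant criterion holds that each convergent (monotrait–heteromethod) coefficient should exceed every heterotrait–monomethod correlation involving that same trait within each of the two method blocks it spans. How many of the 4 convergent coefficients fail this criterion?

2

Each convergent coefficient versus the relevant comparison correlations:
PC (methods 1·2): 0.39 vs {0.29, 0.31, 0.19, 0.27, 0.34, 0.38} → pass.
NFC (methods 1·2): 0.41 vs {0.29, 0.31, 0.25, 0.12, 0.44, 0.20} → fail.
Bur (methods 1·2): 0.49 vs {0.19, 0.27, 0.25, 0.12, 0.42, 0.28} → pass.
SD (methods 1·2): 0.28 vs {0.34, 0.38, 0.44, 0.20, 0.42, 0.28} → fail.
2 of 4 fail.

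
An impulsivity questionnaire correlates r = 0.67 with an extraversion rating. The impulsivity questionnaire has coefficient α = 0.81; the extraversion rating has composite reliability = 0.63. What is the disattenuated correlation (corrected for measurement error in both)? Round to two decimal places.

r_true = r_obs / √(r_xx · r_yy) = 0.67 / √(0.81 × 0.63) = 0.67 / √0.5103 = 0.67 / 0.7144 ≈ 0.94.

0.94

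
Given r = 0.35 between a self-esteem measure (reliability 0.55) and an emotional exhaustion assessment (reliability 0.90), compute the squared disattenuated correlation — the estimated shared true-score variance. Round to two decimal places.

Disattenuated r = 0.35 / √(0.55 × 0.90) = 0.35 / 0.7036 = 0.4974.
Shared true-score variance = 0.4974² = 0.2474 ≈ 0.25.

0.25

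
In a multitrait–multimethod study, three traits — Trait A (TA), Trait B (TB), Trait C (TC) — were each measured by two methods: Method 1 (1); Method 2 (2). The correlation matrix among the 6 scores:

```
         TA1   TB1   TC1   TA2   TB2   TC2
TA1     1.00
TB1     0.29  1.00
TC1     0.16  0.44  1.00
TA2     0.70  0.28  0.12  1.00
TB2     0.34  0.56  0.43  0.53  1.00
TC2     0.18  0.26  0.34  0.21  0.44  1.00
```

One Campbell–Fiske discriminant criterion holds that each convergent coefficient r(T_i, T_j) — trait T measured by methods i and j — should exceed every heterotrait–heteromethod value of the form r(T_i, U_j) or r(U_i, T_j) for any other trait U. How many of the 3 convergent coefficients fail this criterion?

Convergent coefficients and their comparison sets:
TA (methods 1·2): 0.70 vs {0.34, 0.28, 0.18, 0.12} → pass.
TB (methods 1·2): 0.56 vs {0.28, 0.34, 0.26, 0.43} → pass.
TC (methods 1·2): 0.34 vs {0.12, 0.18, 0.43, 0.26} → fail.
1 of 3 fail.

1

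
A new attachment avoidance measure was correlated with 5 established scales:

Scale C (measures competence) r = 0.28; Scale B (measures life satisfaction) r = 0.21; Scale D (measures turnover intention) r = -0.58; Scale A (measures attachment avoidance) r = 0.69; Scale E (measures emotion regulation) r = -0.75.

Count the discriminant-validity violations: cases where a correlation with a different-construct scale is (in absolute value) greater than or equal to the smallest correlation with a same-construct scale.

1

Convergent (same construct = attachment avoidance): Scale A.
Smallest convergent = 0.69. Discriminant |r|: 0.28, 0.21, 0.58, 0.75; count ≥ 0.69 → 1.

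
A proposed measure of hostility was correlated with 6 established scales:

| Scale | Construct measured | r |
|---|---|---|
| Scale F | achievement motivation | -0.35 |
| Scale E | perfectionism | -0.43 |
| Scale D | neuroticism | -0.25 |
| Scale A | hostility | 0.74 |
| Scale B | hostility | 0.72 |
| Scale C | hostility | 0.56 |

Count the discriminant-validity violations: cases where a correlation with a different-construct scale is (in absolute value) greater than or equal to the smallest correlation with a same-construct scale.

Convergent (same construct = hostility): Scale A, Scale B, Scale C.
Smallest convergent = 0.56. Discriminant |r|: 0.35, 0.43, 0.25; count ≥ 0.56 → 0.

0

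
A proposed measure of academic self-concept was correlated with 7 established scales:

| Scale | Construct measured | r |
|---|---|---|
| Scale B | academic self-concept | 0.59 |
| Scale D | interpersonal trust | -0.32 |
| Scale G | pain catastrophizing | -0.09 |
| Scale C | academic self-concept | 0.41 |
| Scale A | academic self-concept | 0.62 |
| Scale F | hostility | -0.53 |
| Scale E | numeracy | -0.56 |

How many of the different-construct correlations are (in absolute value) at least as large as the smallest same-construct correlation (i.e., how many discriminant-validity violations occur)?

2

Convergent (same construct = academic self-concept): Scale B, Scale C, Scale A.
Smallest convergent = 0.41. Discriminant |r|: 0.32, 0.09, 0.53, 0.56; count ≥ 0.41 → 2.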